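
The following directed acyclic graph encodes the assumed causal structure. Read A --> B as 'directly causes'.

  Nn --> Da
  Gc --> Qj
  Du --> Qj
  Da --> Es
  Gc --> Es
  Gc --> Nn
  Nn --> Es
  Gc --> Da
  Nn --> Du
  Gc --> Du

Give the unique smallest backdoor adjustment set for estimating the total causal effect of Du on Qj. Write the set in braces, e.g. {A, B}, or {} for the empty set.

Variables eligible for adjustment (non-descendants of Du, excluding Du and Qj): {Da, Es, Gc, Nn}.
Backdoor paths from Du to Qj:
  P1: Du <- Gc -> Qj
  P2: Du <- Nn <- Gc -> Qj
  P3: Du <- Nn -> Da <- Gc -> Qj
  P4: Du <- Nn -> Da -> Es <- Gc -> Qj
  P5: Du <- Nn -> Es <- Gc -> Qj
  P6: Du <- Nn -> Es <- Da <- Gc -> Qj
The empty set is not sufficient: P1 (Du <- Gc -> Qj) has no collider blocking it and no conditioned non-collider, so it is open.
Try {Gc}:
  P1: blocked at fork node Gc ∈ conditioning set.
  P2: blocked at fork node Gc ∈ conditioning set.
  P3: blocked at collider Da (neither it nor any descendant is in the conditioning set).
  P4: blocked at collider Es (neither it nor any descendant is in the conditioning set).
  P5: blocked at collider Es (neither it nor any descendant is in the conditioning set).
  P6: blocked at collider Es (neither it nor any descendant is in the conditioning set).
{Gc} contains no descendant of Du and blocks every backdoor path.
No other singleton works — e.g. {Nn} leaves P1 open — so {Gc} is the unique smallest valid adjustment set.

{Gc}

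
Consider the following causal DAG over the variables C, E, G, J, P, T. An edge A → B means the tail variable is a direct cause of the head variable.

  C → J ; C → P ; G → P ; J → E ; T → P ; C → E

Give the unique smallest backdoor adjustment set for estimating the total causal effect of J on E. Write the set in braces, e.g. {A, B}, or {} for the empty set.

Variables eligible for adjustment (non-descendants of J, excluding J and E): {C, G, P, T}.
Backdoor paths from J to E:
  P1: J <- C -> E
The empty set is not sufficient: P1 (J <- C -> E) has no collider blocking it and no conditioned non-collider, so it is open.
Try {C}:
  P1: blocked at fork node C ∈ conditioning set.
{C} contains no descendant of J and blocks every backdoor path.
No other singleton works — e.g. {G} leaves P1 open — so {C} is the unique smallest valid adjustment set.

{C}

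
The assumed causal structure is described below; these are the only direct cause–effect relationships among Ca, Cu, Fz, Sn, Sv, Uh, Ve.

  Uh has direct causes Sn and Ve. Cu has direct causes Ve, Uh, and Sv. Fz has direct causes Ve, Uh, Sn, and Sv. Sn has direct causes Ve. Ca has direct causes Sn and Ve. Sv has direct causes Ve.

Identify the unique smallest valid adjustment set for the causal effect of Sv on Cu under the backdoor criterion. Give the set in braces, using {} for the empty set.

{Ve}

Variables eligible for adjustment (non-descendants of Sv, excluding Sv and Cu): {Ca, Sn, Uh, Ve}.
Backdoor paths from Sv to Cu:
  P1: Sv <- Ve -> Sn -> Uh -> Cu
  P2: Sv <- Ve -> Sn -> Fz <- Uh -> Cu
  P3: Sv <- Ve -> Uh -> Cu
  P4: Sv <- Ve -> Ca <- Sn -> Uh -> Cu
  P5: Sv <- Ve -> Ca <- Sn -> Fz <- Uh -> Cu
  P6: Sv <- Ve -> Fz <- Sn -> Uh -> Cu
  P7: Sv <- Ve -> Fz <- Uh -> Cu
  P8: Sv <- Ve -> Cu
The empty set is not sufficient: P1 (Sv <- Ve -> Sn -> Uh -> Cu) has no collider blocking it and no conditioned non-collider, so it is open.
Try {Ve}:
  P1: blocked at fork node Ve ∈ conditioning set.
  P2: blocked at fork node Ve ∈ conditioning set.
  P3: blocked at fork node Ve ∈ conditioning set.
  P4: blocked at fork node Ve ∈ conditioning set.
  P5: blocked at fork node Ve ∈ conditioning set.
  P6: blocked at fork node Ve ∈ conditioning set.
  P7: blocked at fork node Ve ∈ conditioning set.
  P8: blocked at fork node Ve ∈ conditioning set.
{Ve} contains no descendant of Sv and blocks every backdoor path.
No other singleton works — e.g. {Sn} leaves P3 open — so {Ve} is the unique smallest valid adjustment set.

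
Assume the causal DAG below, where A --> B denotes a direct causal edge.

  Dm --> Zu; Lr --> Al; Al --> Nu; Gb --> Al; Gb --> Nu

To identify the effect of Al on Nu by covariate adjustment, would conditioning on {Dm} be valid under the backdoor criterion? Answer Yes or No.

Backdoor paths from Al to Nu (paths whose first edge points into Al):
  P1: Al <- Gb -> Nu
Condition 1 (no descendant of Al in the set): holds — descendants of Al are {Nu}; none are in {Dm}.
Condition 2 (every backdoor path blocked by {Dm}):
  P1: open — no interior node is in the conditioning set.
{Dm} does not satisfy the backdoor criterion.

No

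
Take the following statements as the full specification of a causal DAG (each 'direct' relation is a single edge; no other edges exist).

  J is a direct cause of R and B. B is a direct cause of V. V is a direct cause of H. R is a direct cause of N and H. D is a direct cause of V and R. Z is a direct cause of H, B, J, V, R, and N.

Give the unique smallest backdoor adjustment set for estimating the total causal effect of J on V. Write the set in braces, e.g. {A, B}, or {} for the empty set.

{Z}

Variables eligible for adjustment (non-descendants of J, excluding J and V): {D, Z}.
Backdoor paths from J to V:
  P1: J <- Z -> B -> V
  P2: J <- Z -> R <- D -> V
  P3: J <- Z -> R -> H <- V
  P4: J <- Z -> N <- R <- D -> V
  P5: J <- Z -> N <- R -> H <- V
  P6: J <- Z -> V
  P7: J <- Z -> H <- R <- D -> V
  P8: J <- Z -> H <- V
The empty set is not sufficient: P1 (J <- Z -> B -> V) has no collider blocking it and no conditioned non-collider, so it is open.
Try {Z}:
  P1: blocked at fork node Z ∈ conditioning set.
  P2: blocked at fork node Z ∈ conditioning set.
  P3: blocked at fork node Z ∈ conditioning set.
  P4: blocked at fork node Z ∈ conditioning set.
  P5: blocked at fork node Z ∈ conditioning set.
  P6: blocked at fork node Z ∈ conditioning set.
  P7: blocked at fork node Z ∈ conditioning set.
  P8: blocked at fork node Z ∈ conditioning set.
{Z} contains no descendant of J and blocks every backdoor path.
No other singleton works — e.g. {D} leaves P1 open — so {Z} is the unique smallest valid adjustment set.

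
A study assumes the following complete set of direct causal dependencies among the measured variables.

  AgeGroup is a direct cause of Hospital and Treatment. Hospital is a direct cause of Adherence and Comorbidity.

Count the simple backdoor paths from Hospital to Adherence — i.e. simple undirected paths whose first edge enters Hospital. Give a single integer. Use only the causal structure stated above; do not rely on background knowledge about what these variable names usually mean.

A backdoor path from Hospital to Adherence is any simple undirected path whose first edge points into Hospital (i.e. leaves Hospital via a parent).
Parents of Hospital: {AgeGroup}.
No simple path from any parent of Hospital reaches Adherence without revisiting Hospital, so there are no backdoor paths.

0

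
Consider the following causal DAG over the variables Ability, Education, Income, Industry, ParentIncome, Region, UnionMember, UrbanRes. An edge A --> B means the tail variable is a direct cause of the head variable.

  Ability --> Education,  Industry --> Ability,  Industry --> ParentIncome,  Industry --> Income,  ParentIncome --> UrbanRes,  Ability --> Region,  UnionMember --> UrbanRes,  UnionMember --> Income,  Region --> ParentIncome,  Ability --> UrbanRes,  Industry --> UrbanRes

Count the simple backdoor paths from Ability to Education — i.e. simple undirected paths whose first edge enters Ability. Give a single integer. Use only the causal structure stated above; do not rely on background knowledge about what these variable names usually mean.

0

A backdoor path from Ability to Education is any simple undirected path whose first edge points into Ability (i.e. leaves Ability via a parent).
Parents of Ability: {Industry}.
No simple path from any parent of Ability reaches Education without revisiting Ability, so there are no backdoor paths.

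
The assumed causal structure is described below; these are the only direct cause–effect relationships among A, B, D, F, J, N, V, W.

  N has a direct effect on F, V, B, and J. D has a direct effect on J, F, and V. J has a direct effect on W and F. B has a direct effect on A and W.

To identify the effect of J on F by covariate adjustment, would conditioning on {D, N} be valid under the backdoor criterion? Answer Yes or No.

Yes

Backdoor paths from J to F (paths whose first edge points into J):
  P1: J <- N -> V <- D -> F
  P2: J <- N -> F
  P3: J <- D -> V <- N -> F
  P4: J <- D -> F
Condition 1 (no descendant of J in the set): holds — descendants of J are {F, W}; none are in {D, N}.
Condition 2 (every backdoor path blocked by {D, N}):
  P1: blocked at fork node N ∈ conditioning set.
  P2: blocked at fork node N ∈ conditioning set.
  P3: blocked at fork node D ∈ conditioning set.
  P4: blocked at fork node D ∈ conditioning set.
{D, N} satisfies the backdoor criterion.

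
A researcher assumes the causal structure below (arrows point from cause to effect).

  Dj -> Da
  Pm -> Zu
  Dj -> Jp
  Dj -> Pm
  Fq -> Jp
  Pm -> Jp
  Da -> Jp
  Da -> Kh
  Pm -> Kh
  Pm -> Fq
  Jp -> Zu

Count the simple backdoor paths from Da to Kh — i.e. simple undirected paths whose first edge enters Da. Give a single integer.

A backdoor path from Da to Kh is any simple undirected path whose first edge points into Da (i.e. leaves Da via a parent).
Parents of Da: {Dj}.
Enumerating:
  P1: Da <- Dj -> Pm -> Kh
  P2: Da <- Dj -> Jp <- Pm -> Kh
  P3: Da <- Dj -> Jp <- Fq <- Pm -> Kh
  P4: Da <- Dj -> Jp -> Zu <- Pm -> Kh
That exhausts the simple backdoor paths. Count: 4.

4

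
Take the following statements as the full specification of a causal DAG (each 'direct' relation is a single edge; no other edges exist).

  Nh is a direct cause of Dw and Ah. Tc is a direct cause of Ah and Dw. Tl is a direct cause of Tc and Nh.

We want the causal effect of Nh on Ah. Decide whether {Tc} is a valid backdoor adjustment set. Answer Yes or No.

Backdoor paths from Nh to Ah (paths whose first edge points into Nh):
  P1: Nh <- Tl -> Tc -> Ah
Condition 1 (no descendant of Nh in the set): holds — descendants of Nh are {Ah, Dw}; none are in {Tc}.
Condition 2 (every backdoor path blocked by {Tc}):
  P1: blocked at chain node Tc ∈ conditioning set.
{Tc} satisfies the backdoor criterion.

Yes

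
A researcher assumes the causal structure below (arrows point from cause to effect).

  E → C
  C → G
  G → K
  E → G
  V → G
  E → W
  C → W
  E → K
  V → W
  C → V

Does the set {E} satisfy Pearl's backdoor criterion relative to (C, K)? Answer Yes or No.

Backdoor paths from C to K (paths whose first edge points into C):
  P1: C <- E -> G -> K
  P2: C <- E -> W <- V -> G -> K
  P3: C <- E -> K
Condition 1 (no descendant of C in the set): holds — descendants of C are {G, K, V, W}; none are in {E}.
Condition 2 (every backdoor path blocked by {E}):
  P1: blocked at fork node E ∈ conditioning set.
  P2: blocked at fork node E ∈ conditioning set.
  P3: blocked at fork node E ∈ conditioning set.
{E} satisfies the backdoor criterion.

Yes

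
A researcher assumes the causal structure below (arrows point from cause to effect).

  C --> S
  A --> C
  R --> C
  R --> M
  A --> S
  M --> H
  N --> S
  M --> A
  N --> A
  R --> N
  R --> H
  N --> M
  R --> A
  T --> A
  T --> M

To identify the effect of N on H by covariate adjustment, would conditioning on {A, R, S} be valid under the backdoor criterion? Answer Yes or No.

Backdoor paths from N to H (paths whose first edge points into N):
  P1: N <- R -> M -> H
  P2: N <- R -> A <- T -> M -> H
  P3: N <- R -> A <- M -> H
  P4: N <- R -> H
  P5: N <- R -> C <- A <- T -> M -> H
  P6: N <- R -> C <- A <- M -> H
  P7: N <- R -> C -> S <- A <- T -> M -> H
  P8: N <- R -> C -> S <- A <- M -> H
Condition 1 (no descendant of N in the set): FAILS — A and S are descendants of N.
Condition 2 (every backdoor path blocked by {A, R, S}):
  P1: blocked at fork node R ∈ conditioning set.
  P2: blocked at fork node R ∈ conditioning set.
  P3: blocked at fork node R ∈ conditioning set.
  P4: blocked at fork node R ∈ conditioning set.
  P5: blocked at fork node R ∈ conditioning set.
  P6: blocked at fork node R ∈ conditioning set.
  P7: blocked at fork node R ∈ conditioning set.
  P8: blocked at fork node R ∈ conditioning set.
{A, R, S} does not satisfy the backdoor criterion.

No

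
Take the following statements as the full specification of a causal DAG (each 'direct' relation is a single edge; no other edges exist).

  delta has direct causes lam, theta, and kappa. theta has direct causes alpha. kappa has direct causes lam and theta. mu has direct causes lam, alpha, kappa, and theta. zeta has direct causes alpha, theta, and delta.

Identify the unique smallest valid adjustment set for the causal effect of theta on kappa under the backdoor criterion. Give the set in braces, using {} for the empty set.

{}

Variables eligible for adjustment (non-descendants of theta, excluding theta and kappa): {alpha, lam}.
Backdoor paths from theta to kappa:
  P1: theta <- alpha -> zeta <- delta <- lam -> kappa
  P2: theta <- alpha -> zeta <- delta <- lam -> mu <- kappa
  P3: theta <- alpha -> zeta <- delta <- kappa
  P4: theta <- alpha -> mu <- lam -> kappa
  P5: theta <- alpha -> mu <- lam -> delta <- kappa
  P6: theta <- alpha -> mu <- kappa
Each backdoor path contains an unconditioned collider, so every path is already blocked with the empty conditioning set:
  P1: blocked at collider zeta (neither it nor any descendant is in the conditioning set).
  P2: blocked at collider zeta (neither it nor any descendant is in the conditioning set).
  P3: blocked at collider zeta (neither it nor any descendant is in the conditioning set).
  P4: blocked at collider mu (neither it nor any descendant is in the conditioning set).
  P5: blocked at collider mu (neither it nor any descendant is in the conditioning set).
  P6: blocked at collider mu (neither it nor any descendant is in the conditioning set).
The empty set is therefore the unique smallest valid set.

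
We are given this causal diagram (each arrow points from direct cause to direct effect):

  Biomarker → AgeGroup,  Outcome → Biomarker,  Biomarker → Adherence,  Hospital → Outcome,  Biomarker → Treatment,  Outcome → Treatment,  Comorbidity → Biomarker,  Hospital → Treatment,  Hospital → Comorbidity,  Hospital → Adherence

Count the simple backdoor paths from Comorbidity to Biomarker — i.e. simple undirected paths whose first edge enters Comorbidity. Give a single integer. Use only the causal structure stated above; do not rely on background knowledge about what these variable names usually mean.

5

A backdoor path from Comorbidity to Biomarker is any simple undirected path whose first edge points into Comorbidity (i.e. leaves Comorbidity via a parent).
Parents of Comorbidity: {Hospital}.
Enumerating:
  P1: Comorbidity <- Hospital -> Outcome -> Biomarker
  P2: Comorbidity <- Hospital -> Outcome -> Treatment <- Biomarker
  P3: Comorbidity <- Hospital -> Adherence <- Biomarker
  P4: Comorbidity <- Hospital -> Treatment <- Outcome -> Biomarker
  P5: Comorbidity <- Hospital -> Treatment <- Biomarker
That exhausts the simple backdoor paths. Count: 5.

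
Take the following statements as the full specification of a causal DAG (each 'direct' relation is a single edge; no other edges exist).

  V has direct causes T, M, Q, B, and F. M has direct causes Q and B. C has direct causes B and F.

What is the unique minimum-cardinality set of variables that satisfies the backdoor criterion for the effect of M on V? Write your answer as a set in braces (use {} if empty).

{B, Q}

Variables eligible for adjustment (non-descendants of M, excluding M and V): {B, C, F, Q, T}.
Backdoor paths from M to V:
  P1: M <- B -> V
  P2: M <- B -> C <- F -> V
  P3: M <- Q -> V
The empty set is not sufficient: P1 (M <- B -> V) has no collider blocking it and no conditioned non-collider, so it is open.
Try {B, Q}:
  P1: blocked at fork node B ∈ conditioning set.
  P2: blocked at fork node B ∈ conditioning set.
  P3: blocked at fork node Q ∈ conditioning set.
{B, Q} contains no descendant of M and blocks every backdoor path.
Every element of {B, Q} is needed (dropping B leaves P1 open; dropping Q leaves P3 open), so no proper subset is valid.
Among all size-2 subsets of the eligible variables, only {B, Q} blocks every backdoor path, so it is the unique smallest valid adjustment set.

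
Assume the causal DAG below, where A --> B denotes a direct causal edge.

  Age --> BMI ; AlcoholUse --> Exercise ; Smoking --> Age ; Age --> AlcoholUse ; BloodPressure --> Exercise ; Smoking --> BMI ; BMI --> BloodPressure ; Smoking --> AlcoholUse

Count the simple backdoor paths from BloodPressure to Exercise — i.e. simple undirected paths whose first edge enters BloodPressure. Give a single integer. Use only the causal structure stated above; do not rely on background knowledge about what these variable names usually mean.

A backdoor path from BloodPressure to Exercise is any simple undirected path whose first edge points into BloodPressure (i.e. leaves BloodPressure via a parent).
Parents of BloodPressure: {BMI}.
Enumerating:
  P1: BloodPressure <- BMI <- Smoking -> Age -> AlcoholUse -> Exercise
  P2: BloodPressure <- BMI <- Smoking -> AlcoholUse -> Exercise
  P3: BloodPressure <- BMI <- Age <- Smoking -> AlcoholUse -> Exercise
  P4: BloodPressure <- BMI <- Age -> AlcoholUse -> Exercise
That exhausts the simple backdoor paths. Count: 4.

4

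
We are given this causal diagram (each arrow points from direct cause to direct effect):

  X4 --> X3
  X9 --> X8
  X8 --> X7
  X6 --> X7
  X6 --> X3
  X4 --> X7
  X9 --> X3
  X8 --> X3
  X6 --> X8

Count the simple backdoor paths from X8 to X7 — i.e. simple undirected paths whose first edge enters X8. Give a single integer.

A backdoor path from X8 to X7 is any simple undirected path whose first edge points into X8 (i.e. leaves X8 via a parent).
Parents of X8: {X6, X9}.
Enumerating:
  P1: X8 <- X6 -> X7
  P2: X8 <- X6 -> X3 <- X4 -> X7
  P3: X8 <- X9 -> X3 <- X4 -> X7
  P4: X8 <- X9 -> X3 <- X6 -> X7
That exhausts the simple backdoor paths. Count: 4.

4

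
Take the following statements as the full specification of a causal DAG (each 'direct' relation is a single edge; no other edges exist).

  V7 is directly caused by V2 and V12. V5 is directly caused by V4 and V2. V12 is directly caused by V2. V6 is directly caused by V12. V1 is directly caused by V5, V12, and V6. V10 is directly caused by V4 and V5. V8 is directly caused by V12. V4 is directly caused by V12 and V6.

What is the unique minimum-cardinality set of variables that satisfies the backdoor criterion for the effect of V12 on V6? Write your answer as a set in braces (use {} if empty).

{}

Variables eligible for adjustment (non-descendants of V12, excluding V12 and V6): {V2}.
Backdoor paths from V12 to V6:
  P1: V12 <- V2 -> V5 <- V4 <- V6
  P2: V12 <- V2 -> V5 -> V1 <- V6
  P3: V12 <- V2 -> V5 -> V10 <- V4 <- V6
Each backdoor path contains an unconditioned collider, so every path is already blocked with the empty conditioning set:
  P1: blocked at collider V5 (neither it nor any descendant is in the conditioning set).
  P2: blocked at collider V1 (neither it nor any descendant is in the conditioning set).
  P3: blocked at collider V10 (neither it nor any descendant is in the conditioning set).
The empty set is therefore the unique smallest valid set.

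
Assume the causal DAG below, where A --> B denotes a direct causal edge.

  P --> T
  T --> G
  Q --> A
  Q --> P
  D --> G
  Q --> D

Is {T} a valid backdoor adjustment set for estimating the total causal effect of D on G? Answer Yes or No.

Yes

Backdoor paths from D to G (paths whose first edge points into D):
  P1: D <- Q -> P -> T -> G
Condition 1 (no descendant of D in the set): holds — descendants of D are {G}; none are in {T}.
Condition 2 (every backdoor path blocked by {T}):
  P1: blocked at chain node T ∈ conditioning set.
{T} satisfies the backdoor criterion.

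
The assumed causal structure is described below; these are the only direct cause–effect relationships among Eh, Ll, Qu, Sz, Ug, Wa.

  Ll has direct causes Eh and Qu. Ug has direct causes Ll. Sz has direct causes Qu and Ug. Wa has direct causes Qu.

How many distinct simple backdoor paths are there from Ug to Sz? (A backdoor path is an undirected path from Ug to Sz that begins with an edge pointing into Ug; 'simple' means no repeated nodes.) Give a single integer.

A backdoor path from Ug to Sz is any simple undirected path whose first edge points into Ug (i.e. leaves Ug via a parent).
Parents of Ug: {Ll}.
Enumerating:
  P1: Ug <- Ll <- Qu -> Sz
That exhausts the simple backdoor paths. Count: 1.

1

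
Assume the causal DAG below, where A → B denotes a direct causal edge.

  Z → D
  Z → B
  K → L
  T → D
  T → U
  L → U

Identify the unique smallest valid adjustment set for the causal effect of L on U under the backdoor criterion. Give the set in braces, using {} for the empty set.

Variables eligible for adjustment (non-descendants of L, excluding L and U): {B, D, K, T, Z}.
Backdoor paths from L to U:
  (none)
With no backdoor paths the empty set already satisfies the criterion, and it is trivially minimal.

{}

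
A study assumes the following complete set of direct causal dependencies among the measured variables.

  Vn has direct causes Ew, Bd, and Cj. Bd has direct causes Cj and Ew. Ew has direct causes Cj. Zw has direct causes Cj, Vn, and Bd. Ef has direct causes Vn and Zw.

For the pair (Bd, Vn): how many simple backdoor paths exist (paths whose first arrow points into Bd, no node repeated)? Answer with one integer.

A backdoor path from Bd to Vn is any simple undirected path whose first edge points into Bd (i.e. leaves Bd via a parent).
Parents of Bd: {Cj, Ew}.
Enumerating:
  P1: Bd <- Cj -> Ew -> Vn
  P2: Bd <- Cj -> Vn
  P3: Bd <- Cj -> Zw <- Vn
  P4: Bd <- Cj -> Zw -> Ef <- Vn
  P5: Bd <- Ew <- Cj -> Vn
  P6: Bd <- Ew <- Cj -> Zw <- Vn
  P7: Bd <- Ew <- Cj -> Zw -> Ef <- Vn
  P8: Bd <- Ew -> Vn
That exhausts the simple backdoor paths. Count: 8.

8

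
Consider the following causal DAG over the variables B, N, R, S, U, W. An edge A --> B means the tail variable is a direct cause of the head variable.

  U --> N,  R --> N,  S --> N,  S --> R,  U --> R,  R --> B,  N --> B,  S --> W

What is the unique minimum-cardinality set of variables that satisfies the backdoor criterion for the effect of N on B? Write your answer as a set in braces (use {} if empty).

Variables eligible for adjustment (non-descendants of N, excluding N and B): {R, S, U, W}.
Backdoor paths from N to B:
  P1: N <- U -> R -> B
  P2: N <- S -> R -> B
  P3: N <- R -> B
The empty set is not sufficient: P1 (N <- U -> R -> B) has no collider blocking it and no conditioned non-collider, so it is open.
Try {R}:
  P1: blocked at chain node R ∈ conditioning set.
  P2: blocked at chain node R ∈ conditioning set.
  P3: blocked at fork node R ∈ conditioning set.
{R} contains no descendant of N and blocks every backdoor path.
No other singleton works — e.g. {U} leaves P2 open — so {R} is the unique smallest valid adjustment set.

{R}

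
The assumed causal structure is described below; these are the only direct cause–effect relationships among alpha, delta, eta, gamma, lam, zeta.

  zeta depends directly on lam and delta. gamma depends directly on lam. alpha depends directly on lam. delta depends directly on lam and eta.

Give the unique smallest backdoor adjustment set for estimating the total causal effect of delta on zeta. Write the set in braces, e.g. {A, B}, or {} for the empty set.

Variables eligible for adjustment (non-descendants of delta, excluding delta and zeta): {alpha, eta, gamma, lam}.
Backdoor paths from delta to zeta:
  P1: delta <- lam -> zeta
The empty set is not sufficient: P1 (delta <- lam -> zeta) has no collider blocking it and no conditioned non-collider, so it is open.
Try {lam}:
  P1: blocked at fork node lam ∈ conditioning set.
{lam} contains no descendant of delta and blocks every backdoor path.
No other singleton works — e.g. {eta} leaves P1 open — so {lam} is the unique smallest valid adjustment set.

{lam}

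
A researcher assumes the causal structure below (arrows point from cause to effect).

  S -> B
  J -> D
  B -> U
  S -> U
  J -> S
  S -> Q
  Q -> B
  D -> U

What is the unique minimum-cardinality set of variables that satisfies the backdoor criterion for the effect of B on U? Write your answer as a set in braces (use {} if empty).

Variables eligible for adjustment (non-descendants of B, excluding B and U): {D, J, Q, S}.
Backdoor paths from B to U:
  P1: B <- S <- J -> D -> U
  P2: B <- S -> U
  P3: B <- Q <- S <- J -> D -> U
  P4: B <- Q <- S -> U
The empty set is not sufficient: P1 (B <- S <- J -> D -> U) has no collider blocking it and no conditioned non-collider, so it is open.
Try {S}:
  P1: blocked at chain node S ∈ conditioning set.
  P2: blocked at fork node S ∈ conditioning set.
  P3: blocked at chain node S ∈ conditioning set.
  P4: blocked at fork node S ∈ conditioning set.
{S} contains no descendant of B and blocks every backdoor path.
No other singleton works — e.g. {J} leaves P2 open — so {S} is the unique smallest valid adjustment set.

{S}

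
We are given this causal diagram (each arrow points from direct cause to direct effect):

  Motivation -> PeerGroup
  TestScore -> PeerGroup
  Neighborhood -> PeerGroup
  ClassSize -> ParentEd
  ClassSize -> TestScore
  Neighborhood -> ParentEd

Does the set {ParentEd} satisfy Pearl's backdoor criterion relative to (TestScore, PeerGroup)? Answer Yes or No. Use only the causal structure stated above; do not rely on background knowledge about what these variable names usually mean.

Backdoor paths from TestScore to PeerGroup (paths whose first edge points into TestScore):
  P1: TestScore <- ClassSize -> ParentEd <- Neighborhood -> PeerGroup
Condition 1 (no descendant of TestScore in the set): holds — descendants of TestScore are {PeerGroup}; none are in {ParentEd}.
Condition 2 (every backdoor path blocked by {ParentEd}):
  P1: open — collider(s) ParentEd are conditioned on (or have a conditioned descendant) and no non-collider on the path is in the set.
{ParentEd} does not satisfy the backdoor criterion.

No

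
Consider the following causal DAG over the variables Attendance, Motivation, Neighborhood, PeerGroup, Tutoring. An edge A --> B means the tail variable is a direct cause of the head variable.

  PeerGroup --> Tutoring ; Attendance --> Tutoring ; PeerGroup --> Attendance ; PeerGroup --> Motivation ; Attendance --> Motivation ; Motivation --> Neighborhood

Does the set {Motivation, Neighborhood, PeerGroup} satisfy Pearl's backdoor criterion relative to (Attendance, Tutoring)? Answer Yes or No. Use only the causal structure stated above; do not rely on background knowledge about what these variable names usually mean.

No

Backdoor paths from Attendance to Tutoring (paths whose first edge points into Attendance):
  P1: Attendance <- PeerGroup -> Tutoring
Condition 1 (no descendant of Attendance in the set): FAILS — Motivation and Neighborhood are descendants of Attendance.
Condition 2 (every backdoor path blocked by {Motivation, Neighborhood, PeerGroup}):
  P1: blocked at fork node PeerGroup ∈ conditioning set.
{Motivation, Neighborhood, PeerGroup} does not satisfy the backdoor criterion.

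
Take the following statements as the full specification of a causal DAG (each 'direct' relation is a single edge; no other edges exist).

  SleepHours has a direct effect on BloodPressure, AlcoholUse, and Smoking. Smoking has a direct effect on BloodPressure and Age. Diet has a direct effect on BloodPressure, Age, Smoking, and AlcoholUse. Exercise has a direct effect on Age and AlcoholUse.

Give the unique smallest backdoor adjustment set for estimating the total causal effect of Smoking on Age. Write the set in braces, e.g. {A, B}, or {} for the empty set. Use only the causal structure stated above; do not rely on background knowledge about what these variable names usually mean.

Variables eligible for adjustment (non-descendants of Smoking, excluding Smoking and Age): {AlcoholUse, Diet, Exercise, SleepHours}.
Backdoor paths from Smoking to Age:
  P1: Smoking <- SleepHours -> BloodPressure <- Diet -> Age
  P2: Smoking <- SleepHours -> BloodPressure <- Diet -> AlcoholUse <- Exercise -> Age
  P3: Smoking <- SleepHours -> AlcoholUse <- Diet -> Age
  P4: Smoking <- SleepHours -> AlcoholUse <- Exercise -> Age
  P5: Smoking <- Diet -> BloodPressure <- SleepHours -> AlcoholUse <- Exercise -> Age
  P6: Smoking <- Diet -> Age
  P7: Smoking <- Diet -> AlcoholUse <- Exercise -> Age
The empty set is not sufficient: P6 (Smoking <- Diet -> Age) has no collider blocking it and no conditioned non-collider, so it is open.
Try {Diet}:
  P1: blocked at collider BloodPressure (neither it nor any descendant is in the conditioning set).
  P2: blocked at collider BloodPressure (neither it nor any descendant is in the conditioning set).
  P3: blocked at collider AlcoholUse (neither it nor any descendant is in the conditioning set).
  P4: blocked at collider AlcoholUse (neither it nor any descendant is in the conditioning set).
  P5: blocked at fork node Diet ∈ conditioning set.
  P6: blocked at fork node Diet ∈ conditioning set.
  P7: blocked at fork node Diet ∈ conditioning set.
{Diet} contains no descendant of Smoking and blocks every backdoor path.
No other singleton works — e.g. {SleepHours} leaves P6 open — so {Diet} is the unique smallest valid adjustment set.

{Diet}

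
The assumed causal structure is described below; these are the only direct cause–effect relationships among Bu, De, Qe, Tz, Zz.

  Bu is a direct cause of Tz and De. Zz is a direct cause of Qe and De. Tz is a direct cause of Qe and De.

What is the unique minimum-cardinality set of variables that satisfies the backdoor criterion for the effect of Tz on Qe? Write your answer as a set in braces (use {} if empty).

{}

Variables eligible for adjustment (non-descendants of Tz, excluding Tz and Qe): {Bu, Zz}.
Backdoor paths from Tz to Qe:
  P1: Tz <- Bu -> De <- Zz -> Qe
Each backdoor path contains an unconditioned collider, so every path is already blocked with the empty conditioning set:
  P1: blocked at collider De (neither it nor any descendant is in the conditioning set).
The empty set is therefore the unique smallest valid set.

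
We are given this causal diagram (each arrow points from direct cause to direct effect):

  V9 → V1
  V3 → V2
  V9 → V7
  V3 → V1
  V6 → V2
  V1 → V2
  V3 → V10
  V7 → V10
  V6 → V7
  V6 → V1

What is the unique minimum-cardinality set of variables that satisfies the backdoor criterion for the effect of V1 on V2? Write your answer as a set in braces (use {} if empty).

{V3, V6}

Variables eligible for adjustment (non-descendants of V1, excluding V1 and V2): {V10, V3, V6, V7, V9}.
Backdoor paths from V1 to V2:
  P1: V1 <- V9 -> V7 <- V6 -> V2
  P2: V1 <- V9 -> V7 -> V10 <- V3 -> V2
  P3: V1 <- V6 -> V7 -> V10 <- V3 -> V2
  P4: V1 <- V6 -> V2
  P5: V1 <- V3 -> V10 <- V7 <- V6 -> V2
  P6: V1 <- V3 -> V2
The empty set is not sufficient: P4 (V1 <- V6 -> V2) has no collider blocking it and no conditioned non-collider, so it is open.
Try {V3, V6}:
  P1: blocked at collider V7 (neither it nor any descendant is in the conditioning set).
  P2: blocked at collider V10 (neither it nor any descendant is in the conditioning set).
  P3: blocked at fork node V6 ∈ conditioning set.
  P4: blocked at fork node V6 ∈ conditioning set.
  P5: blocked at fork node V3 ∈ conditioning set.
  P6: blocked at fork node V3 ∈ conditioning set.
{V3, V6} contains no descendant of V1 and blocks every backdoor path.
Every element of {V3, V6} is needed (dropping V3 leaves P6 open; dropping V6 leaves P4 open), so no proper subset is valid.
Among all size-2 subsets of the eligible variables, only {V3, V6} blocks every backdoor path, so it is the unique smallest valid adjustment set.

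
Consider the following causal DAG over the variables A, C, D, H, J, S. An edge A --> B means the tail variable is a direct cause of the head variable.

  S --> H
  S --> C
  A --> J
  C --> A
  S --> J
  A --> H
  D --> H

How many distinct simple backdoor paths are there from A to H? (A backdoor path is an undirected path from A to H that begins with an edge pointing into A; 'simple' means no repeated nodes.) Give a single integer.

A backdoor path from A to H is any simple undirected path whose first edge points into A (i.e. leaves A via a parent).
Parents of A: {C}.
Enumerating:
  P1: A <- C <- S -> H
That exhausts the simple backdoor paths. Count: 1.

1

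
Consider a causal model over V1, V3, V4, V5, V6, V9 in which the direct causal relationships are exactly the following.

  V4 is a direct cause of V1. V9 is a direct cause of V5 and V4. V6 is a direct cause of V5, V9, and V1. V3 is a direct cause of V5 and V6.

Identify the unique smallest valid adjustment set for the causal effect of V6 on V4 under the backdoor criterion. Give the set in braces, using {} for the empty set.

Variables eligible for adjustment (non-descendants of V6, excluding V6 and V4): {V3}.
Backdoor paths from V6 to V4:
  P1: V6 <- V3 -> V5 <- V9 -> V4
Each backdoor path contains an unconditioned collider, so every path is already blocked with the empty conditioning set:
  P1: blocked at collider V5 (neither it nor any descendant is in the conditioning set).
The empty set is therefore the unique smallest valid set.

{}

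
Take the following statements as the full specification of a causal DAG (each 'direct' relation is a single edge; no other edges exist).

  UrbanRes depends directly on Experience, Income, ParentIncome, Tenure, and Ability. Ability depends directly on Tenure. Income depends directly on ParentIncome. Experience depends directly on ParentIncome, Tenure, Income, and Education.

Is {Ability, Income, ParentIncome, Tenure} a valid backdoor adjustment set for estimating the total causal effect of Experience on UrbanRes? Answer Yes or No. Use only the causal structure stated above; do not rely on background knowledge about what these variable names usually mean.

Yes

Backdoor paths from Experience to UrbanRes (paths whose first edge points into Experience):
  P1: Experience <- ParentIncome -> Income -> UrbanRes
  P2: Experience <- ParentIncome -> UrbanRes
  P3: Experience <- Tenure -> Ability -> UrbanRes
  P4: Experience <- Tenure -> UrbanRes
  P5: Experience <- Income <- ParentIncome -> UrbanRes
  P6: Experience <- Income -> UrbanRes
Condition 1 (no descendant of Experience in the set): holds — descendants of Experience are {UrbanRes}; none are in {Ability, Income, ParentIncome, Tenure}.
Condition 2 (every backdoor path blocked by {Ability, Income, ParentIncome, Tenure}):
  P1: blocked at fork node ParentIncome ∈ conditioning set.
  P2: blocked at fork node ParentIncome ∈ conditioning set.
  P3: blocked at fork node Tenure ∈ conditioning set.
  P4: blocked at fork node Tenure ∈ conditioning set.
  P5: blocked at chain node Income ∈ conditioning set.
  P6: blocked at fork node Income ∈ conditioning set.
{Ability, Income, ParentIncome, Tenure} satisfies the backdoor criterion.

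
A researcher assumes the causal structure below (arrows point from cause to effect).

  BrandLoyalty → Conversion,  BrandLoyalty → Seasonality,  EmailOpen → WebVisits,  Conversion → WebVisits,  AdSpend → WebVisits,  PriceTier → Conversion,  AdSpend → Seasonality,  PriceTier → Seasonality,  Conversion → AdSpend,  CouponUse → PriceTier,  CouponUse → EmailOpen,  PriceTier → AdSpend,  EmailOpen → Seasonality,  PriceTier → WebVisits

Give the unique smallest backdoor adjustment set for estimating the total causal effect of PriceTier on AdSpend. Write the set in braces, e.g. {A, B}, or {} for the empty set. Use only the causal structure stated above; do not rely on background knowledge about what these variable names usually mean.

{}

Variables eligible for adjustment (non-descendants of PriceTier, excluding PriceTier and AdSpend): {BrandLoyalty, CouponUse, EmailOpen}.
Backdoor paths from PriceTier to AdSpend:
  P1: PriceTier <- CouponUse -> EmailOpen -> WebVisits <- Conversion <- BrandLoyalty -> Seasonality <- AdSpend
  P2: PriceTier <- CouponUse -> EmailOpen -> WebVisits <- Conversion -> AdSpend
  P3: PriceTier <- CouponUse -> EmailOpen -> WebVisits <- AdSpend
  P4: PriceTier <- CouponUse -> EmailOpen -> Seasonality <- BrandLoyalty -> Conversion -> AdSpend
  P5: PriceTier <- CouponUse -> EmailOpen -> Seasonality <- BrandLoyalty -> Conversion -> WebVisits <- AdSpend
  P6: PriceTier <- CouponUse -> EmailOpen -> Seasonality <- AdSpend
Each backdoor path contains an unconditioned collider, so every path is already blocked with the empty conditioning set:
  P1: blocked at collider WebVisits (neither it nor any descendant is in the conditioning set).
  P2: blocked at collider WebVisits (neither it nor any descendant is in the conditioning set).
  P3: blocked at collider WebVisits (neither it nor any descendant is in the conditioning set).
  P4: blocked at collider Seasonality (neither it nor any descendant is in the conditioning set).
  P5: blocked at collider Seasonality (neither it nor any descendant is in the conditioning set).
  P6: blocked at collider Seasonality (neither it nor any descendant is in the conditioning set).
The empty set is therefore the unique smallest valid set.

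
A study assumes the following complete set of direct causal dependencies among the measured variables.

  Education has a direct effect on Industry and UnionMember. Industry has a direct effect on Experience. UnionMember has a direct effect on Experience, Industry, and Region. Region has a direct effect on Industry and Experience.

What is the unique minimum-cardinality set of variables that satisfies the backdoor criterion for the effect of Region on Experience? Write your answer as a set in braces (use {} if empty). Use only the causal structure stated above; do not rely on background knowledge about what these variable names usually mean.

Variables eligible for adjustment (non-descendants of Region, excluding Region and Experience): {Education, UnionMember}.
Backdoor paths from Region to Experience:
  P1: Region <- UnionMember <- Education -> Industry -> Experience
  P2: Region <- UnionMember -> Industry -> Experience
  P3: Region <- UnionMember -> Experience
The empty set is not sufficient: P1 (Region <- UnionMember <- Education -> Industry -> Experience) has no collider blocking it and no conditioned non-collider, so it is open.
Try {UnionMember}:
  P1: blocked at chain node UnionMember ∈ conditioning set.
  P2: blocked at fork node UnionMember ∈ conditioning set.
  P3: blocked at fork node UnionMember ∈ conditioning set.
{UnionMember} contains no descendant of Region and blocks every backdoor path.
No other singleton works — e.g. {Education} leaves P2 open — so {UnionMember} is the unique smallest valid adjustment set.

{UnionMember}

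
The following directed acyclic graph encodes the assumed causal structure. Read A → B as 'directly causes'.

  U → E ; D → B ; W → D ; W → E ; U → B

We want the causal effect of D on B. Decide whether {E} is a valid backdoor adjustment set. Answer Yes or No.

No

Backdoor paths from D to B (paths whose first edge points into D):
  P1: D <- W -> E <- U -> B
Condition 1 (no descendant of D in the set): holds — descendants of D are {B}; none are in {E}.
Condition 2 (every backdoor path blocked by {E}):
  P1: open — collider(s) E are conditioned on (or have a conditioned descendant) and no non-collider on the path is in the set.
{E} does not satisfy the backdoor criterion.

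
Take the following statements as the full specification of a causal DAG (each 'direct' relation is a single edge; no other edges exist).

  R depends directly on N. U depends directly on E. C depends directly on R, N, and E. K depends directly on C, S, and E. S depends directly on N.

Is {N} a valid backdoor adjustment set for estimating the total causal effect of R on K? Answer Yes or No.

Backdoor paths from R to K (paths whose first edge points into R):
  P1: R <- N -> S -> K
  P2: R <- N -> C <- E -> K
  P3: R <- N -> C -> K
Condition 1 (no descendant of R in the set): holds — descendants of R are {C, K}; none are in {N}.
Condition 2 (every backdoor path blocked by {N}):
  P1: blocked at fork node N ∈ conditioning set.
  P2: blocked at fork node N ∈ conditioning set.
  P3: blocked at fork node N ∈ conditioning set.
{N} satisfies the backdoor criterion.

Yes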